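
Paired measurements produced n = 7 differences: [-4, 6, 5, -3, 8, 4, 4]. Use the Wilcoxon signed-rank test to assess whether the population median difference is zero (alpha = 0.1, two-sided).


Step 1: Drop any zero differences (none here) and take |d_i|.
|d| = [4, 6, 5, 3, 8, 4, 4]
Step 2: Midrank |d_i| (ties get averaged ranks).
ranks: |4|->3, |6|->6, |5|->5, |3|->1, |8|->7, |4|->3, |4|->3
Step 3: Attach original signs; sum ranks with positive sign and with negative sign.
W+ = 6 + 5 + 7 + 3 + 3 = 24
W- = 3 + 1 = 4
(Check: W+ + W- = 28 should equal n(n+1)/2 = 28.)
Step 4: Test statistic W = min(W+, W-) = 4.
Step 5: Ties in |d|, so use the tie-corrected normal approximation.
        E[W] = n(n+1)/4 = 7*8/4 = 14.
        Tie groups: |d|=4 (t=3); sum(t^3 - t) = 24.
        Var[W] = n(n+1)(2n+1)/24 - sum(t^3-t)/48 = 840/24 - 24/48 = 34.5.
        z = (W - E[W]) / sqrt(Var[W]) = (4 - 14) / 5.8737 = -1.7025.
        Two-sided p = 2*Phi(z) = 0.088659.
Step 6: alpha = 0.1. reject H0.

W+ = 24, W- = 4, W = min = 4, p = 0.088659, reject H0.


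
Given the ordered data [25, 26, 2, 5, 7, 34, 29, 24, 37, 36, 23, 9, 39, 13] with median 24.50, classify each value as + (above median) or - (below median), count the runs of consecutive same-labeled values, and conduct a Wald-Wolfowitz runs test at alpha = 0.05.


Step 1: Compute median = 24.50; label A = above, B = below.
Labels in order: AABBBAABAABBAB  (n_A = 7, n_B = 7)
Step 2: Count runs R = 8.
Step 3: Under H0 (random ordering), E[R] = 2*n_A*n_B/(n_A+n_B) + 1 = 2*7*7/14 + 1 = 8.0000.
        Var[R] = 2*n_A*n_B*(2*n_A*n_B - n_A - n_B) / ((n_A+n_B)^2 * (n_A+n_B-1)) = 8232/2548 = 3.2308.
        SD[R] = 1.7974.
Step 4: R = E[R], so z = 0 with no continuity correction.
Step 5: Two-sided p-value via normal approximation = 2*(1 - Phi(|z|)) = 1.000000.
Step 6: alpha = 0.05. fail to reject H0.

R = 8, z = 0.0000, p = 1.000000, fail to reject H0.


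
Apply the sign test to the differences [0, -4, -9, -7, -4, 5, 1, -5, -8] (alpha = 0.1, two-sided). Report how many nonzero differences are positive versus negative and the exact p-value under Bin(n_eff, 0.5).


Step 1: Discard zero differences. Original n = 9; n_eff = number of nonzero differences = 8.
Nonzero differences (with sign): -4, -9, -7, -4, +5, +1, -5, -8
Step 2: Count signs: positive = 2, negative = 6.
Step 3: Under H0: P(positive) = 0.5, so the number of positives S ~ Bin(8, 0.5).
Step 4: Two-sided exact p-value = sum of Bin(8,0.5) probabilities at or below the observed probability = 0.289062.
Step 5: alpha = 0.1. fail to reject H0.

n_eff = 8, pos = 2, neg = 6, p = 0.289062, fail to reject H0.


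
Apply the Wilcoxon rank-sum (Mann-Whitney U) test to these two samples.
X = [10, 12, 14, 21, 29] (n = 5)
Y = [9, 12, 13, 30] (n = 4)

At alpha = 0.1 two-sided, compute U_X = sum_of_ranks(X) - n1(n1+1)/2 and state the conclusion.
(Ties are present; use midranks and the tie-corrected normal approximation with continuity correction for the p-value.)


Step 1: Combine and sort all 9 observations; assign midranks.
sorted (value, group): (9,Y), (10,X), (12,X), (12,Y), (13,Y), (14,X), (21,X), (29,X), (30,Y)
ranks: 9->1, 10->2, 12->3.5, 12->3.5, 13->5, 14->6, 21->7, 29->8, 30->9
Step 2: Rank sum for X: R1 = 2 + 3.5 + 6 + 7 + 8 = 26.5.
Step 3: U_X = R1 - n1(n1+1)/2 = 26.5 - 5*6/2 = 26.5 - 15 = 11.5.
       U_Y = n1*n2 - U_X = 20 - 11.5 = 8.5.
Step 4: Ties are present, so use the tie-corrected normal approximation (with continuity correction) for the p-value.
Step 5: p-value = 0.805701; compare to alpha = 0.1. fail to reject H0.

U_X = 11.5, p = 0.805701, fail to reject H0 at alpha = 0.1.


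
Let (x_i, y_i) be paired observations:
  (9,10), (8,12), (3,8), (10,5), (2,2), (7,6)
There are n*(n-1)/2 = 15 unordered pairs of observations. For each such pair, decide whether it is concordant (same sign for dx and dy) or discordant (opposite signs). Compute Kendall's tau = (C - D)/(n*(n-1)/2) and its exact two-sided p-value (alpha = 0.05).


Step 1: Enumerate the 15 unordered pairs (i,j) with i<j and classify each by sign(x_j-x_i) * sign(y_j-y_i).
  (1,2):dx=-1,dy=+2->D; (1,3):dx=-6,dy=-2->C; (1,4):dx=+1,dy=-5->D; (1,5):dx=-7,dy=-8->C
  (1,6):dx=-2,dy=-4->C; (2,3):dx=-5,dy=-4->C; (2,4):dx=+2,dy=-7->D; (2,5):dx=-6,dy=-10->C
  (2,6):dx=-1,dy=-6->C; (3,4):dx=+7,dy=-3->D; (3,5):dx=-1,dy=-6->C; (3,6):dx=+4,dy=-2->D
  (4,5):dx=-8,dy=-3->C; (4,6):dx=-3,dy=+1->D; (5,6):dx=+5,dy=+4->C
Step 2: C = 9, D = 6, total pairs = 15.
Step 3: tau = (C - D)/(n(n-1)/2) = (9 - 6)/15 = 0.200000.
Step 4: Exact two-sided p-value (enumerate n! = 720 permutations of y under H0): p = 0.719444.
Step 5: alpha = 0.05. fail to reject H0.

tau_b = 0.2000 (C=9, D=6), p = 0.719444, fail to reject H0.


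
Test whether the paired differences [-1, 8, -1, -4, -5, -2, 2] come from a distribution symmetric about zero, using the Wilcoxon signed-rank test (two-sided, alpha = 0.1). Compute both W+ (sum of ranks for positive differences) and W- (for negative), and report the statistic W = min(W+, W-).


Step 1: Drop any zero differences (none here) and take |d_i|.
|d| = [1, 8, 1, 4, 5, 2, 2]
Step 2: Midrank |d_i| (ties get averaged ranks).
ranks: |1|->1.5, |8|->7, |1|->1.5, |4|->5, |5|->6, |2|->3.5, |2|->3.5
Step 3: Attach original signs; sum ranks with positive sign and with negative sign.
W+ = 7 + 3.5 = 10.5
W- = 1.5 + 1.5 + 5 + 6 + 3.5 = 17.5
(Check: W+ + W- = 28 should equal n(n+1)/2 = 28.)
Step 4: Test statistic W = min(W+, W-) = 10.5.
Step 5: Ties in |d|, so use the tie-corrected normal approximation.
        E[W] = n(n+1)/4 = 7*8/4 = 14.
        Tie groups: |d|=1 (t=2), |d|=2 (t=2); sum(t^3 - t) = 12.
        Var[W] = n(n+1)(2n+1)/24 - sum(t^3-t)/48 = 840/24 - 12/48 = 34.75.
        z = (W - E[W]) / sqrt(Var[W]) = (10.5 - 14) / 5.8949 = -0.5937.
        Two-sided p = 2*Phi(z) = 0.552691.
Step 6: alpha = 0.1. fail to reject H0.

W+ = 10.5, W- = 17.5, W = min = 10.5, p = 0.552691, fail to reject H0.


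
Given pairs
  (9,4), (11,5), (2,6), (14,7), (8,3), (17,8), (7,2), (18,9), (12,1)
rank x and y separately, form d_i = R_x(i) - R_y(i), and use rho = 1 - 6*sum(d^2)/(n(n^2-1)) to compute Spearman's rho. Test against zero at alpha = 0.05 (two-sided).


Step 1: Rank x and y separately (midranks; no ties here).
rank(x): 9->4, 11->5, 2->1, 14->7, 8->3, 17->8, 7->2, 18->9, 12->6
rank(y): 4->4, 5->5, 6->6, 7->7, 3->3, 8->8, 2->2, 9->9, 1->1
Step 2: d_i = R_x(i) - R_y(i); compute d_i^2.
  (4-4)^2=0, (5-5)^2=0, (1-6)^2=25, (7-7)^2=0, (3-3)^2=0, (8-8)^2=0, (2-2)^2=0, (9-9)^2=0, (6-1)^2=25
sum(d^2) = 50.
Step 3: rho = 1 - 6*50 / (9*(9^2 - 1)) = 1 - 300/720 = 0.583333.
Step 4: Under H0, t = rho * sqrt((n-2)/(1-rho^2)) = 1.9001 ~ t(7).
Step 5: Two-sided p-value from the t-distribution with 7 df = 0.099186.
Step 6: alpha = 0.05. fail to reject H0.

rho = 0.5833, p = 0.099186, fail to reject H0 at alpha = 0.05.


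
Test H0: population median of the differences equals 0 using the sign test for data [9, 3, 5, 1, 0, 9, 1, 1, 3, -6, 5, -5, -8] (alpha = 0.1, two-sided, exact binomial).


Step 1: Discard zero differences. Original n = 13; n_eff = number of nonzero differences = 12.
Nonzero differences (with sign): +9, +3, +5, +1, +9, +1, +1, +3, -6, +5, -5, -8
Step 2: Count signs: positive = 9, negative = 3.
Step 3: Under H0: P(positive) = 0.5, so the number of positives S ~ Bin(12, 0.5).
Step 4: Two-sided exact p-value = sum of Bin(12,0.5) probabilities at or below the observed probability = 0.145996.
Step 5: alpha = 0.1. fail to reject H0.

n_eff = 12, pos = 9, neg = 3, p = 0.145996, fail to reject H0.


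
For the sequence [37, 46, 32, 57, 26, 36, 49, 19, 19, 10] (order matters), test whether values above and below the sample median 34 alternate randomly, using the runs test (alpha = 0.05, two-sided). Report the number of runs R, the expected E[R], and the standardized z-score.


Step 1: Compute median = 34; label A = above, B = below.
Labels in order: AABABAABBB  (n_A = 5, n_B = 5)
Step 2: Count runs R = 6.
Step 3: Under H0 (random ordering), E[R] = 2*n_A*n_B/(n_A+n_B) + 1 = 2*5*5/10 + 1 = 6.0000.
        Var[R] = 2*n_A*n_B*(2*n_A*n_B - n_A - n_B) / ((n_A+n_B)^2 * (n_A+n_B-1)) = 2000/900 = 2.2222.
        SD[R] = 1.4907.
Step 4: R = E[R], so z = 0 with no continuity correction.
Step 5: Two-sided p-value via normal approximation = 2*(1 - Phi(|z|)) = 1.000000.
Step 6: alpha = 0.05. fail to reject H0.

R = 6, z = 0.0000, p = 1.000000, fail to reject H0.


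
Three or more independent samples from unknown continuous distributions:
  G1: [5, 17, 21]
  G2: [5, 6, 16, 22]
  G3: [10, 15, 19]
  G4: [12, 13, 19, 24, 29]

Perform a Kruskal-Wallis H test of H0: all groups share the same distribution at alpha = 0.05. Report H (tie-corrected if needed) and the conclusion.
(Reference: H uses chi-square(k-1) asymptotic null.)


Step 1: Combine all N = 15 observations and assign midranks.
sorted (value, group, rank): (5,G1,1.5), (5,G2,1.5), (6,G2,3), (10,G3,4), (12,G4,5), (13,G4,6), (15,G3,7), (16,G2,8), (17,G1,9), (19,G3,10.5), (19,G4,10.5), (21,G1,12), (22,G2,13), (24,G4,14), (29,G4,15)
Step 2: Sum ranks within each group.
R_1 = 22.5 (n_1 = 3)
R_2 = 25.5 (n_2 = 4)
R_3 = 21.5 (n_3 = 3)
R_4 = 50.5 (n_4 = 5)
Step 3: H = 12/(N(N+1)) * sum(R_i^2/n_i) - 3(N+1)
     = 12/(15*16) * (22.5^2/3 + 25.5^2/4 + 21.5^2/3 + 50.5^2/5) - 3*16
     = 0.050000 * 995.446 - 48
     = 1.772292.
Step 4: Ties present; correction factor C = 1 - 12/(15^3 - 15) = 0.996429. Corrected H = 1.772292 / 0.996429 = 1.778644.
Step 5: Under H0, H ~ chi^2(3); p-value = 0.619593.
Step 6: alpha = 0.05. fail to reject H0.

H = 1.7786, df = 3, p = 0.619593, fail to reject H0.


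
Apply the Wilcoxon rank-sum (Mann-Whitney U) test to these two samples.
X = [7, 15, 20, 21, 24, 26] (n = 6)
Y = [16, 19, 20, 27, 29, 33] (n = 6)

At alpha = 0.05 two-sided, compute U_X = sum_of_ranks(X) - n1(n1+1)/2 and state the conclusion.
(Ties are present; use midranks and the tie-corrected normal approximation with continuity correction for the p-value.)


Step 1: Combine and sort all 12 observations; assign midranks.
sorted (value, group): (7,X), (15,X), (16,Y), (19,Y), (20,X), (20,Y), (21,X), (24,X), (26,X), (27,Y), (29,Y), (33,Y)
ranks: 7->1, 15->2, 16->3, 19->4, 20->5.5, 20->5.5, 21->7, 24->8, 26->9, 27->10, 29->11, 33->12
Step 2: Rank sum for X: R1 = 1 + 2 + 5.5 + 7 + 8 + 9 = 32.5.
Step 3: U_X = R1 - n1(n1+1)/2 = 32.5 - 6*7/2 = 32.5 - 21 = 11.5.
       U_Y = n1*n2 - U_X = 36 - 11.5 = 24.5.
Step 4: Ties are present, so use the tie-corrected normal approximation (with continuity correction) for the p-value.
Step 5: p-value = 0.335822; compare to alpha = 0.05. fail to reject H0.

U_X = 11.5, p = 0.335822, fail to reject H0 at alpha = 0.05.


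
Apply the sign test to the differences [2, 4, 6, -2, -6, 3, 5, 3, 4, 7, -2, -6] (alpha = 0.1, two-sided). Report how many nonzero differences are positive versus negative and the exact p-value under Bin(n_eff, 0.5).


Step 1: Discard zero differences. Original n = 12; n_eff = number of nonzero differences = 12.
Nonzero differences (with sign): +2, +4, +6, -2, -6, +3, +5, +3, +4, +7, -2, -6
Step 2: Count signs: positive = 8, negative = 4.
Step 3: Under H0: P(positive) = 0.5, so the number of positives S ~ Bin(12, 0.5).
Step 4: Two-sided exact p-value = sum of Bin(12,0.5) probabilities at or below the observed probability = 0.387695.
Step 5: alpha = 0.1. fail to reject H0.

n_eff = 12, pos = 8, neg = 4, p = 0.387695, fail to reject H0.


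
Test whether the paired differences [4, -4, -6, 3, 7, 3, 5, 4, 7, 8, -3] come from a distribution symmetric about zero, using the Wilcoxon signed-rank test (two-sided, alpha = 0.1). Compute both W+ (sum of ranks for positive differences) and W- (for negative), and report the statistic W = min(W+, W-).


Step 1: Drop any zero differences (none here) and take |d_i|.
|d| = [4, 4, 6, 3, 7, 3, 5, 4, 7, 8, 3]
Step 2: Midrank |d_i| (ties get averaged ranks).
ranks: |4|->5, |4|->5, |6|->8, |3|->2, |7|->9.5, |3|->2, |5|->7, |4|->5, |7|->9.5, |8|->11, |3|->2
Step 3: Attach original signs; sum ranks with positive sign and with negative sign.
W+ = 5 + 2 + 9.5 + 2 + 7 + 5 + 9.5 + 11 = 51
W- = 5 + 8 + 2 = 15
(Check: W+ + W- = 66 should equal n(n+1)/2 = 66.)
Step 4: Test statistic W = min(W+, W-) = 15.
Step 5: Ties in |d|, so use the tie-corrected normal approximation.
        E[W] = n(n+1)/4 = 11*12/4 = 33.
        Tie groups: |d|=3 (t=3), |d|=4 (t=3), |d|=7 (t=2); sum(t^3 - t) = 54.
        Var[W] = n(n+1)(2n+1)/24 - sum(t^3-t)/48 = 3036/24 - 54/48 = 125.375.
        z = (W - E[W]) / sqrt(Var[W]) = (15 - 33) / 11.1971 = -1.6076.
        Two-sided p = 2*Phi(z) = 0.107932.
Step 6: alpha = 0.1. fail to reject H0.

W+ = 51, W- = 15, W = min = 15, p = 0.107932, fail to reject H0.


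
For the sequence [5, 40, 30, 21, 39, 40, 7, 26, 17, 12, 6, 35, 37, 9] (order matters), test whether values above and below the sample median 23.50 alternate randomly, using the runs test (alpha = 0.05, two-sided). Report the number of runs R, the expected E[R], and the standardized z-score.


Step 1: Compute median = 23.50; label A = above, B = below.
Labels in order: BAABAABABBBAAB  (n_A = 7, n_B = 7)
Step 2: Count runs R = 9.
Step 3: Under H0 (random ordering), E[R] = 2*n_A*n_B/(n_A+n_B) + 1 = 2*7*7/14 + 1 = 8.0000.
        Var[R] = 2*n_A*n_B*(2*n_A*n_B - n_A - n_B) / ((n_A+n_B)^2 * (n_A+n_B-1)) = 8232/2548 = 3.2308.
        SD[R] = 1.7974.
Step 4: Continuity-corrected z = (R - 0.5 - E[R]) / SD[R] = (9 - 0.5 - 8.0000) / 1.7974 = 0.2782.
Step 5: Two-sided p-value via normal approximation = 2*(1 - Phi(|z|)) = 0.780879.
Step 6: alpha = 0.05. fail to reject H0.

R = 9, z = 0.2782, p = 0.780879, fail to reject H0.


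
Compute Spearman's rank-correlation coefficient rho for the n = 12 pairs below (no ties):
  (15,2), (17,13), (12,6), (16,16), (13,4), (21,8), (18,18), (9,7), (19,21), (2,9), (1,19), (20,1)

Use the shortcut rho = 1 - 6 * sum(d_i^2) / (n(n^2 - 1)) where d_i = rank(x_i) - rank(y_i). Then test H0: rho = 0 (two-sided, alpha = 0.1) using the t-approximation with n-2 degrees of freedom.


Step 1: Rank x and y separately (midranks; no ties here).
rank(x): 15->6, 17->8, 12->4, 16->7, 13->5, 21->12, 18->9, 9->3, 19->10, 2->2, 1->1, 20->11
rank(y): 2->2, 13->8, 6->4, 16->9, 4->3, 8->6, 18->10, 7->5, 21->12, 9->7, 19->11, 1->1
Step 2: d_i = R_x(i) - R_y(i); compute d_i^2.
  (6-2)^2=16, (8-8)^2=0, (4-4)^2=0, (7-9)^2=4, (5-3)^2=4, (12-6)^2=36, (9-10)^2=1, (3-5)^2=4, (10-12)^2=4, (2-7)^2=25, (1-11)^2=100, (11-1)^2=100
sum(d^2) = 294.
Step 3: rho = 1 - 6*294 / (12*(12^2 - 1)) = 1 - 1764/1716 = -0.027972.
Step 4: Under H0, t = rho * sqrt((n-2)/(1-rho^2)) = -0.0885 ~ t(10).
Step 5: Two-sided p-value from the t-distribution with 10 df = 0.931234.
Step 6: alpha = 0.1. fail to reject H0.

rho = -0.0280, p = 0.931234, fail to reject H0 at alpha = 0.1.


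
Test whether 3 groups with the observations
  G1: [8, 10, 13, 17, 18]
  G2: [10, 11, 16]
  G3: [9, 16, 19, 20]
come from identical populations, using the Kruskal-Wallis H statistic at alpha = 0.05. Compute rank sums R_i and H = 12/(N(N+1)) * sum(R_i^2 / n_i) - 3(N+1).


Step 1: Combine all N = 12 observations and assign midranks.
sorted (value, group, rank): (8,G1,1), (9,G3,2), (10,G1,3.5), (10,G2,3.5), (11,G2,5), (13,G1,6), (16,G2,7.5), (16,G3,7.5), (17,G1,9), (18,G1,10), (19,G3,11), (20,G3,12)
Step 2: Sum ranks within each group.
R_1 = 29.5 (n_1 = 5)
R_2 = 16 (n_2 = 3)
R_3 = 32.5 (n_3 = 4)
Step 3: H = 12/(N(N+1)) * sum(R_i^2/n_i) - 3(N+1)
     = 12/(12*13) * (29.5^2/5 + 16^2/3 + 32.5^2/4) - 3*13
     = 0.076923 * 523.446 - 39
     = 1.265064.
Step 4: Ties present; correction factor C = 1 - 12/(12^3 - 12) = 0.993007. Corrected H = 1.265064 / 0.993007 = 1.273973.
Step 5: Under H0, H ~ chi^2(2); p-value = 0.528884.
Step 6: alpha = 0.05. fail to reject H0.

H = 1.2740, df = 2, p = 0.528884, fail to reject H0.


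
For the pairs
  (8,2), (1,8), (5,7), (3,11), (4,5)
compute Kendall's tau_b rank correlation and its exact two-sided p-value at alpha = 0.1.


Step 1: Enumerate the 10 unordered pairs (i,j) with i<j and classify each by sign(x_j-x_i) * sign(y_j-y_i).
  (1,2):dx=-7,dy=+6->D; (1,3):dx=-3,dy=+5->D; (1,4):dx=-5,dy=+9->D; (1,5):dx=-4,dy=+3->D
  (2,3):dx=+4,dy=-1->D; (2,4):dx=+2,dy=+3->C; (2,5):dx=+3,dy=-3->D; (3,4):dx=-2,dy=+4->D
  (3,5):dx=-1,dy=-2->C; (4,5):dx=+1,dy=-6->D
Step 2: C = 2, D = 8, total pairs = 10.
Step 3: tau = (C - D)/(n(n-1)/2) = (2 - 8)/10 = -0.600000.
Step 4: Exact two-sided p-value (enumerate n! = 120 permutations of y under H0): p = 0.233333.
Step 5: alpha = 0.1. fail to reject H0.

tau_b = -0.6000 (C=2, D=8), p = 0.233333, fail to reject H0.


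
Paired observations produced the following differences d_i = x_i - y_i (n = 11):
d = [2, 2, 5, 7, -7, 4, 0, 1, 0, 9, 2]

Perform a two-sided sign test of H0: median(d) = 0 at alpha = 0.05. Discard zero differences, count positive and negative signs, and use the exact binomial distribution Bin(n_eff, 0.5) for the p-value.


Step 1: Discard zero differences. Original n = 11; n_eff = number of nonzero differences = 9.
Nonzero differences (with sign): +2, +2, +5, +7, -7, +4, +1, +9, +2
Step 2: Count signs: positive = 8, negative = 1.
Step 3: Under H0: P(positive) = 0.5, so the number of positives S ~ Bin(9, 0.5).
Step 4: Two-sided exact p-value = sum of Bin(9,0.5) probabilities at or below the observed probability = 0.039062.
Step 5: alpha = 0.05. reject H0.

n_eff = 9, pos = 8, neg = 1, p = 0.039062, reject H0.


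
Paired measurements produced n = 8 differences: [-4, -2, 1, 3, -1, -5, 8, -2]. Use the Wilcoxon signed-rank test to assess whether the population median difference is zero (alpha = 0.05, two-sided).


Step 1: Drop any zero differences (none here) and take |d_i|.
|d| = [4, 2, 1, 3, 1, 5, 8, 2]
Step 2: Midrank |d_i| (ties get averaged ranks).
ranks: |4|->6, |2|->3.5, |1|->1.5, |3|->5, |1|->1.5, |5|->7, |8|->8, |2|->3.5
Step 3: Attach original signs; sum ranks with positive sign and with negative sign.
W+ = 1.5 + 5 + 8 = 14.5
W- = 6 + 3.5 + 1.5 + 7 + 3.5 = 21.5
(Check: W+ + W- = 36 should equal n(n+1)/2 = 36.)
Step 4: Test statistic W = min(W+, W-) = 14.5.
Step 5: Ties in |d|, so use the tie-corrected normal approximation.
        E[W] = n(n+1)/4 = 8*9/4 = 18.
        Tie groups: |d|=1 (t=2), |d|=2 (t=2); sum(t^3 - t) = 12.
        Var[W] = n(n+1)(2n+1)/24 - sum(t^3-t)/48 = 1224/24 - 12/48 = 50.75.
        z = (W - E[W]) / sqrt(Var[W]) = (14.5 - 18) / 7.1239 = -0.4913.
        Two-sided p = 2*Phi(z) = 0.623212.
Step 6: alpha = 0.05. fail to reject H0.

W+ = 14.5, W- = 21.5, W = min = 14.5, p = 0.623212, fail to reject H0.


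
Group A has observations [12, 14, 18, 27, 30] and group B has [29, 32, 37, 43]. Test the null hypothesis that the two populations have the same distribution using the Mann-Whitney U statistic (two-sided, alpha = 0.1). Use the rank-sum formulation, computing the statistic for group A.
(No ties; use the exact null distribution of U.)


Step 1: Combine and sort all 9 observations; assign midranks.
sorted (value, group): (12,X), (14,X), (18,X), (27,X), (29,Y), (30,X), (32,Y), (37,Y), (43,Y)
ranks: 12->1, 14->2, 18->3, 27->4, 29->5, 30->6, 32->7, 37->8, 43->9
Step 2: Rank sum for X: R1 = 1 + 2 + 3 + 4 + 6 = 16.
Step 3: U_X = R1 - n1(n1+1)/2 = 16 - 5*6/2 = 16 - 15 = 1.
       U_Y = n1*n2 - U_X = 20 - 1 = 19.
Step 4: No ties, so the exact null distribution of U (based on enumerating the C(9,5) = 126 equally likely rank assignments) gives the two-sided p-value.
Step 5: p-value = 0.031746; compare to alpha = 0.1. reject H0.

U_X = 1, p = 0.031746, reject H0 at alpha = 0.1.


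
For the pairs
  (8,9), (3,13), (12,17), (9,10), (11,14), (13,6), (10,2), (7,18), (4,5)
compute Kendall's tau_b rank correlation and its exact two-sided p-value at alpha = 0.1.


Step 1: Enumerate the 36 unordered pairs (i,j) with i<j and classify each by sign(x_j-x_i) * sign(y_j-y_i).
  (1,2):dx=-5,dy=+4->D; (1,3):dx=+4,dy=+8->C; (1,4):dx=+1,dy=+1->C; (1,5):dx=+3,dy=+5->C
  (1,6):dx=+5,dy=-3->D; (1,7):dx=+2,dy=-7->D; (1,8):dx=-1,dy=+9->D; (1,9):dx=-4,dy=-4->C
  (2,3):dx=+9,dy=+4->C; (2,4):dx=+6,dy=-3->D; (2,5):dx=+8,dy=+1->C; (2,6):dx=+10,dy=-7->D
  (2,7):dx=+7,dy=-11->D; (2,8):dx=+4,dy=+5->C; (2,9):dx=+1,dy=-8->D; (3,4):dx=-3,dy=-7->C
  (3,5):dx=-1,dy=-3->C; (3,6):dx=+1,dy=-11->D; (3,7):dx=-2,dy=-15->C; (3,8):dx=-5,dy=+1->D
  (3,9):dx=-8,dy=-12->C; (4,5):dx=+2,dy=+4->C; (4,6):dx=+4,dy=-4->D; (4,7):dx=+1,dy=-8->D
  (4,8):dx=-2,dy=+8->D; (4,9):dx=-5,dy=-5->C; (5,6):dx=+2,dy=-8->D; (5,7):dx=-1,dy=-12->C
  (5,8):dx=-4,dy=+4->D; (5,9):dx=-7,dy=-9->C; (6,7):dx=-3,dy=-4->C; (6,8):dx=-6,dy=+12->D
  (6,9):dx=-9,dy=-1->C; (7,8):dx=-3,dy=+16->D; (7,9):dx=-6,dy=+3->D; (8,9):dx=-3,dy=-13->C
Step 2: C = 18, D = 18, total pairs = 36.
Step 3: tau = (C - D)/(n(n-1)/2) = (18 - 18)/36 = 0.000000.
Step 4: Exact two-sided p-value (enumerate n! = 362880 permutations of y under H0): p = 1.000000.
Step 5: alpha = 0.1. fail to reject H0.

tau_b = 0.0000 (C=18, D=18), p = 1.000000, fail to reject H0.


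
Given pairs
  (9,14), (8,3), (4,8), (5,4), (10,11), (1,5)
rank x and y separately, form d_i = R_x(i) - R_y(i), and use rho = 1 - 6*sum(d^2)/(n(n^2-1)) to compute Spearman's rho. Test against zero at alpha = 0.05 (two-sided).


Step 1: Rank x and y separately (midranks; no ties here).
rank(x): 9->5, 8->4, 4->2, 5->3, 10->6, 1->1
rank(y): 14->6, 3->1, 8->4, 4->2, 11->5, 5->3
Step 2: d_i = R_x(i) - R_y(i); compute d_i^2.
  (5-6)^2=1, (4-1)^2=9, (2-4)^2=4, (3-2)^2=1, (6-5)^2=1, (1-3)^2=4
sum(d^2) = 20.
Step 3: rho = 1 - 6*20 / (6*(6^2 - 1)) = 1 - 120/210 = 0.428571.
Step 4: Under H0, t = rho * sqrt((n-2)/(1-rho^2)) = 0.9487 ~ t(4).
Step 5: Two-sided p-value from the t-distribution with 4 df = 0.396501.
Step 6: alpha = 0.05. fail to reject H0.

rho = 0.4286, p = 0.396501, fail to reject H0 at alpha = 0.05.


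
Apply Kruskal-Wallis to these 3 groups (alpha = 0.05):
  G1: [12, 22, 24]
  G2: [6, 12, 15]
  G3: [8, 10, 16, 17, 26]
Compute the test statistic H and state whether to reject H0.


Step 1: Combine all N = 11 observations and assign midranks.
sorted (value, group, rank): (6,G2,1), (8,G3,2), (10,G3,3), (12,G1,4.5), (12,G2,4.5), (15,G2,6), (16,G3,7), (17,G3,8), (22,G1,9), (24,G1,10), (26,G3,11)
Step 2: Sum ranks within each group.
R_1 = 23.5 (n_1 = 3)
R_2 = 11.5 (n_2 = 3)
R_3 = 31 (n_3 = 5)
Step 3: H = 12/(N(N+1)) * sum(R_i^2/n_i) - 3(N+1)
     = 12/(11*12) * (23.5^2/3 + 11.5^2/3 + 31^2/5) - 3*12
     = 0.090909 * 420.367 - 36
     = 2.215152.
Step 4: Ties present; correction factor C = 1 - 6/(11^3 - 11) = 0.995455. Corrected H = 2.215152 / 0.995455 = 2.225266.
Step 5: Under H0, H ~ chi^2(2); p-value = 0.328692.
Step 6: alpha = 0.05. fail to reject H0.

H = 2.2253, df = 2, p = 0.328692, fail to reject H0.


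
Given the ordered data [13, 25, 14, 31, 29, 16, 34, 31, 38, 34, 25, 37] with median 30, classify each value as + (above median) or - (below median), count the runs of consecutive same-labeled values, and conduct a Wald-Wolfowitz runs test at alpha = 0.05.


Step 1: Compute median = 30; label A = above, B = below.
Labels in order: BBBABBAAAABA  (n_A = 6, n_B = 6)
Step 2: Count runs R = 6.
Step 3: Under H0 (random ordering), E[R] = 2*n_A*n_B/(n_A+n_B) + 1 = 2*6*6/12 + 1 = 7.0000.
        Var[R] = 2*n_A*n_B*(2*n_A*n_B - n_A - n_B) / ((n_A+n_B)^2 * (n_A+n_B-1)) = 4320/1584 = 2.7273.
        SD[R] = 1.6514.
Step 4: Continuity-corrected z = (R + 0.5 - E[R]) / SD[R] = (6 + 0.5 - 7.0000) / 1.6514 = -0.3028.
Step 5: Two-sided p-value via normal approximation = 2*(1 - Phi(|z|)) = 0.762069.
Step 6: alpha = 0.05. fail to reject H0.

R = 6, z = -0.3028, p = 0.762069, fail to reject H0.


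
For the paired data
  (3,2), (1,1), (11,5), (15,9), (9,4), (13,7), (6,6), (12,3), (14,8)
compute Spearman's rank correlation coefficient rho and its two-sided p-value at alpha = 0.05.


Step 1: Rank x and y separately (midranks; no ties here).
rank(x): 3->2, 1->1, 11->5, 15->9, 9->4, 13->7, 6->3, 12->6, 14->8
rank(y): 2->2, 1->1, 5->5, 9->9, 4->4, 7->7, 6->6, 3->3, 8->8
Step 2: d_i = R_x(i) - R_y(i); compute d_i^2.
  (2-2)^2=0, (1-1)^2=0, (5-5)^2=0, (9-9)^2=0, (4-4)^2=0, (7-7)^2=0, (3-6)^2=9, (6-3)^2=9, (8-8)^2=0
sum(d^2) = 18.
Step 3: rho = 1 - 6*18 / (9*(9^2 - 1)) = 1 - 108/720 = 0.850000.
Step 4: Under H0, t = rho * sqrt((n-2)/(1-rho^2)) = 4.2691 ~ t(7).
Step 5: Two-sided p-value from the t-distribution with 7 df = 0.003705.
Step 6: alpha = 0.05. reject H0.

rho = 0.8500, p = 0.003705, reject H0 at alpha = 0.05.


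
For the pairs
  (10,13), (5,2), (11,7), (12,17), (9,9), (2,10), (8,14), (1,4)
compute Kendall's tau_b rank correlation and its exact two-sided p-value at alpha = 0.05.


Step 1: Enumerate the 28 unordered pairs (i,j) with i<j and classify each by sign(x_j-x_i) * sign(y_j-y_i).
  (1,2):dx=-5,dy=-11->C; (1,3):dx=+1,dy=-6->D; (1,4):dx=+2,dy=+4->C; (1,5):dx=-1,dy=-4->C
  (1,6):dx=-8,dy=-3->C; (1,7):dx=-2,dy=+1->D; (1,8):dx=-9,dy=-9->C; (2,3):dx=+6,dy=+5->C
  (2,4):dx=+7,dy=+15->C; (2,5):dx=+4,dy=+7->C; (2,6):dx=-3,dy=+8->D; (2,7):dx=+3,dy=+12->C
  (2,8):dx=-4,dy=+2->D; (3,4):dx=+1,dy=+10->C; (3,5):dx=-2,dy=+2->D; (3,6):dx=-9,dy=+3->D
  (3,7):dx=-3,dy=+7->D; (3,8):dx=-10,dy=-3->C; (4,5):dx=-3,dy=-8->C; (4,6):dx=-10,dy=-7->C
  (4,7):dx=-4,dy=-3->C; (4,8):dx=-11,dy=-13->C; (5,6):dx=-7,dy=+1->D; (5,7):dx=-1,dy=+5->D
  (5,8):dx=-8,dy=-5->C; (6,7):dx=+6,dy=+4->C; (6,8):dx=-1,dy=-6->C; (7,8):dx=-7,dy=-10->C
Step 2: C = 19, D = 9, total pairs = 28.
Step 3: tau = (C - D)/(n(n-1)/2) = (19 - 9)/28 = 0.357143.
Step 4: Exact two-sided p-value (enumerate n! = 40320 permutations of y under H0): p = 0.275099.
Step 5: alpha = 0.05. fail to reject H0.

tau_b = 0.3571 (C=19, D=9), p = 0.275099, fail to reject H0.


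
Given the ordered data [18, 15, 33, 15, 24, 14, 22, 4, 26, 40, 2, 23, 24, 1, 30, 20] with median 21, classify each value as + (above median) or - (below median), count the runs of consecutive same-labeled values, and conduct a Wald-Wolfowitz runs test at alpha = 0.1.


Step 1: Compute median = 21; label A = above, B = below.
Labels in order: BBABABABAABAABAB  (n_A = 8, n_B = 8)
Step 2: Count runs R = 13.
Step 3: Under H0 (random ordering), E[R] = 2*n_A*n_B/(n_A+n_B) + 1 = 2*8*8/16 + 1 = 9.0000.
        Var[R] = 2*n_A*n_B*(2*n_A*n_B - n_A - n_B) / ((n_A+n_B)^2 * (n_A+n_B-1)) = 14336/3840 = 3.7333.
        SD[R] = 1.9322.
Step 4: Continuity-corrected z = (R - 0.5 - E[R]) / SD[R] = (13 - 0.5 - 9.0000) / 1.9322 = 1.8114.
Step 5: Two-sided p-value via normal approximation = 2*(1 - Phi(|z|)) = 0.070076.
Step 6: alpha = 0.1. reject H0.

R = 13, z = 1.8114, p = 0.070076, reject H0.


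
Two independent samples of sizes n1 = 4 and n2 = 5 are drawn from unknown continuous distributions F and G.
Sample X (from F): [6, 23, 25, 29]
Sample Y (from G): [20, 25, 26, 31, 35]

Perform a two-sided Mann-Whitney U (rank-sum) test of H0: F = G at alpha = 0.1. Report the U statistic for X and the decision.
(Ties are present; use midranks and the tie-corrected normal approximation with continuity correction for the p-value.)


Step 1: Combine and sort all 9 observations; assign midranks.
sorted (value, group): (6,X), (20,Y), (23,X), (25,X), (25,Y), (26,Y), (29,X), (31,Y), (35,Y)
ranks: 6->1, 20->2, 23->3, 25->4.5, 25->4.5, 26->6, 29->7, 31->8, 35->9
Step 2: Rank sum for X: R1 = 1 + 3 + 4.5 + 7 = 15.5.
Step 3: U_X = R1 - n1(n1+1)/2 = 15.5 - 4*5/2 = 15.5 - 10 = 5.5.
       U_Y = n1*n2 - U_X = 20 - 5.5 = 14.5.
Step 4: Ties are present, so use the tie-corrected normal approximation (with continuity correction) for the p-value.
Step 5: p-value = 0.325163; compare to alpha = 0.1. fail to reject H0.

U_X = 5.5, p = 0.325163, fail to reject H0 at alpha = 0.1.


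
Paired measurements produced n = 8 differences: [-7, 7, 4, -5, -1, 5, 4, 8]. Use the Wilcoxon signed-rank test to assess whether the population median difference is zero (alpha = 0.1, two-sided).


Step 1: Drop any zero differences (none here) and take |d_i|.
|d| = [7, 7, 4, 5, 1, 5, 4, 8]
Step 2: Midrank |d_i| (ties get averaged ranks).
ranks: |7|->6.5, |7|->6.5, |4|->2.5, |5|->4.5, |1|->1, |5|->4.5, |4|->2.5, |8|->8
Step 3: Attach original signs; sum ranks with positive sign and with negative sign.
W+ = 6.5 + 2.5 + 4.5 + 2.5 + 8 = 24
W- = 6.5 + 4.5 + 1 = 12
(Check: W+ + W- = 36 should equal n(n+1)/2 = 36.)
Step 4: Test statistic W = min(W+, W-) = 12.
Step 5: Ties in |d|, so use the tie-corrected normal approximation.
        E[W] = n(n+1)/4 = 8*9/4 = 18.
        Tie groups: |d|=4 (t=2), |d|=5 (t=2), |d|=7 (t=2); sum(t^3 - t) = 18.
        Var[W] = n(n+1)(2n+1)/24 - sum(t^3-t)/48 = 1224/24 - 18/48 = 50.625.
        z = (W - E[W]) / sqrt(Var[W]) = (12 - 18) / 7.1151 = -0.8433.
        Two-sided p = 2*Phi(z) = 0.399075.
Step 6: alpha = 0.1. fail to reject H0.

W+ = 24, W- = 12, W = min = 12, p = 0.399075, fail to reject H0.


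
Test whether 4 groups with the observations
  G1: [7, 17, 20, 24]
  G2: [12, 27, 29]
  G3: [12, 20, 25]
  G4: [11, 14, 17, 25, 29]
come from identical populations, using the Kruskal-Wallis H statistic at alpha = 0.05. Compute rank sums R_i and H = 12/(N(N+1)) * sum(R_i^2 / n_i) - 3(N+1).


Step 1: Combine all N = 15 observations and assign midranks.
sorted (value, group, rank): (7,G1,1), (11,G4,2), (12,G2,3.5), (12,G3,3.5), (14,G4,5), (17,G1,6.5), (17,G4,6.5), (20,G1,8.5), (20,G3,8.5), (24,G1,10), (25,G3,11.5), (25,G4,11.5), (27,G2,13), (29,G2,14.5), (29,G4,14.5)
Step 2: Sum ranks within each group.
R_1 = 26 (n_1 = 4)
R_2 = 31 (n_2 = 3)
R_3 = 23.5 (n_3 = 3)
R_4 = 39.5 (n_4 = 5)
Step 3: H = 12/(N(N+1)) * sum(R_i^2/n_i) - 3(N+1)
     = 12/(15*16) * (26^2/4 + 31^2/3 + 23.5^2/3 + 39.5^2/5) - 3*16
     = 0.050000 * 985.467 - 48
     = 1.273333.
Step 4: Ties present; correction factor C = 1 - 30/(15^3 - 15) = 0.991071. Corrected H = 1.273333 / 0.991071 = 1.284805.
Step 5: Under H0, H ~ chi^2(3); p-value = 0.732744.
Step 6: alpha = 0.05. fail to reject H0.

H = 1.2848, df = 3, p = 0.732744, fail to reject H0.


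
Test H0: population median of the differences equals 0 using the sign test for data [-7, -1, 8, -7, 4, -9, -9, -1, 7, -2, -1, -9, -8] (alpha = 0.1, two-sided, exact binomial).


Step 1: Discard zero differences. Original n = 13; n_eff = number of nonzero differences = 13.
Nonzero differences (with sign): -7, -1, +8, -7, +4, -9, -9, -1, +7, -2, -1, -9, -8
Step 2: Count signs: positive = 3, negative = 10.
Step 3: Under H0: P(positive) = 0.5, so the number of positives S ~ Bin(13, 0.5).
Step 4: Two-sided exact p-value = sum of Bin(13,0.5) probabilities at or below the observed probability = 0.092285.
Step 5: alpha = 0.1. reject H0.

n_eff = 13, pos = 3, neg = 10, p = 0.092285, reject H0.


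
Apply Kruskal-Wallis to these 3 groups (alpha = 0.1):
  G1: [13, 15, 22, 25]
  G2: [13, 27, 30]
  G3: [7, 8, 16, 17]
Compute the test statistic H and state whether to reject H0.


Step 1: Combine all N = 11 observations and assign midranks.
sorted (value, group, rank): (7,G3,1), (8,G3,2), (13,G1,3.5), (13,G2,3.5), (15,G1,5), (16,G3,6), (17,G3,7), (22,G1,8), (25,G1,9), (27,G2,10), (30,G2,11)
Step 2: Sum ranks within each group.
R_1 = 25.5 (n_1 = 4)
R_2 = 24.5 (n_2 = 3)
R_3 = 16 (n_3 = 4)
Step 3: H = 12/(N(N+1)) * sum(R_i^2/n_i) - 3(N+1)
     = 12/(11*12) * (25.5^2/4 + 24.5^2/3 + 16^2/4) - 3*12
     = 0.090909 * 426.646 - 36
     = 2.785985.
Step 4: Ties present; correction factor C = 1 - 6/(11^3 - 11) = 0.995455. Corrected H = 2.785985 / 0.995455 = 2.798706.
Step 5: Under H0, H ~ chi^2(2); p-value = 0.246757.
Step 6: alpha = 0.1. fail to reject H0.

H = 2.7987, df = 2, p = 0.246757, fail to reject H0.


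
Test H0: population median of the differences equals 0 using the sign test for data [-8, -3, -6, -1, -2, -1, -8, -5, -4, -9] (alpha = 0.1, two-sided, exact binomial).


Step 1: Discard zero differences. Original n = 10; n_eff = number of nonzero differences = 10.
Nonzero differences (with sign): -8, -3, -6, -1, -2, -1, -8, -5, -4, -9
Step 2: Count signs: positive = 0, negative = 10.
Step 3: Under H0: P(positive) = 0.5, so the number of positives S ~ Bin(10, 0.5).
Step 4: Two-sided exact p-value = sum of Bin(10,0.5) probabilities at or below the observed probability = 0.001953.
Step 5: alpha = 0.1. reject H0.

n_eff = 10, pos = 0, neg = 10, p = 0.001953, reject H0.


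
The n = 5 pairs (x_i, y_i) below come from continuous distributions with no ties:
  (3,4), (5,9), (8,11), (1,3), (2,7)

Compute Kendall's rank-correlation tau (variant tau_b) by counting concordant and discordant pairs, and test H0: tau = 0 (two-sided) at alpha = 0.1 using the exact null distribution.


Step 1: Enumerate the 10 unordered pairs (i,j) with i<j and classify each by sign(x_j-x_i) * sign(y_j-y_i).
  (1,2):dx=+2,dy=+5->C; (1,3):dx=+5,dy=+7->C; (1,4):dx=-2,dy=-1->C; (1,5):dx=-1,dy=+3->D
  (2,3):dx=+3,dy=+2->C; (2,4):dx=-4,dy=-6->C; (2,5):dx=-3,dy=-2->C; (3,4):dx=-7,dy=-8->C
  (3,5):dx=-6,dy=-4->C; (4,5):dx=+1,dy=+4->C
Step 2: C = 9, D = 1, total pairs = 10.
Step 3: tau = (C - D)/(n(n-1)/2) = (9 - 1)/10 = 0.800000.
Step 4: Exact two-sided p-value (enumerate n! = 120 permutations of y under H0): p = 0.083333.
Step 5: alpha = 0.1. reject H0.

tau_b = 0.8000 (C=9, D=1), p = 0.083333, reject H0.


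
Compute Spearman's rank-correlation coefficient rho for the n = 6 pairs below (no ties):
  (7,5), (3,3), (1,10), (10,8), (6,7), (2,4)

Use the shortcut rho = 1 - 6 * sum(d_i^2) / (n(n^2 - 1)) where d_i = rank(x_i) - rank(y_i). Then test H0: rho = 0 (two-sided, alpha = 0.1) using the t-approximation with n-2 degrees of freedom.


Step 1: Rank x and y separately (midranks; no ties here).
rank(x): 7->5, 3->3, 1->1, 10->6, 6->4, 2->2
rank(y): 5->3, 3->1, 10->6, 8->5, 7->4, 4->2
Step 2: d_i = R_x(i) - R_y(i); compute d_i^2.
  (5-3)^2=4, (3-1)^2=4, (1-6)^2=25, (6-5)^2=1, (4-4)^2=0, (2-2)^2=0
sum(d^2) = 34.
Step 3: rho = 1 - 6*34 / (6*(6^2 - 1)) = 1 - 204/210 = 0.028571.
Step 4: Under H0, t = rho * sqrt((n-2)/(1-rho^2)) = 0.0572 ~ t(4).
Step 5: Two-sided p-value from the t-distribution with 4 df = 0.957155.
Step 6: alpha = 0.1. fail to reject H0.

rho = 0.0286, p = 0.957155, fail to reject H0 at alpha = 0.1.


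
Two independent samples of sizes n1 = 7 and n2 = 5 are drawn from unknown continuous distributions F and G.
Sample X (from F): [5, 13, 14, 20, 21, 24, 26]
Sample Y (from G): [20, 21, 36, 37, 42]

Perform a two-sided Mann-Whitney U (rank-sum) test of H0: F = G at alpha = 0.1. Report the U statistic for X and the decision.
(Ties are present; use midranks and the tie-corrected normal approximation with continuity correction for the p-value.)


Step 1: Combine and sort all 12 observations; assign midranks.
sorted (value, group): (5,X), (13,X), (14,X), (20,X), (20,Y), (21,X), (21,Y), (24,X), (26,X), (36,Y), (37,Y), (42,Y)
ranks: 5->1, 13->2, 14->3, 20->4.5, 20->4.5, 21->6.5, 21->6.5, 24->8, 26->9, 36->10, 37->11, 42->12
Step 2: Rank sum for X: R1 = 1 + 2 + 3 + 4.5 + 6.5 + 8 + 9 = 34.
Step 3: U_X = R1 - n1(n1+1)/2 = 34 - 7*8/2 = 34 - 28 = 6.
       U_Y = n1*n2 - U_X = 35 - 6 = 29.
Step 4: Ties are present, so use the tie-corrected normal approximation (with continuity correction) for the p-value.
Step 5: p-value = 0.073025; compare to alpha = 0.1. reject H0.

U_X = 6, p = 0.073025, reject H0 at alpha = 0.1.


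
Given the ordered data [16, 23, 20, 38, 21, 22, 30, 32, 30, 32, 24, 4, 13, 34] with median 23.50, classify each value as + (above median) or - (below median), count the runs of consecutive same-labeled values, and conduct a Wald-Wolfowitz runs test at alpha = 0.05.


Step 1: Compute median = 23.50; label A = above, B = below.
Labels in order: BBBABBAAAAABBA  (n_A = 7, n_B = 7)
Step 2: Count runs R = 6.
Step 3: Under H0 (random ordering), E[R] = 2*n_A*n_B/(n_A+n_B) + 1 = 2*7*7/14 + 1 = 8.0000.
        Var[R] = 2*n_A*n_B*(2*n_A*n_B - n_A - n_B) / ((n_A+n_B)^2 * (n_A+n_B-1)) = 8232/2548 = 3.2308.
        SD[R] = 1.7974.
Step 4: Continuity-corrected z = (R + 0.5 - E[R]) / SD[R] = (6 + 0.5 - 8.0000) / 1.7974 = -0.8345.
Step 5: Two-sided p-value via normal approximation = 2*(1 - Phi(|z|)) = 0.403986.
Step 6: alpha = 0.05. fail to reject H0.

R = 6, z = -0.8345, p = 0.403986, fail to reject H0.


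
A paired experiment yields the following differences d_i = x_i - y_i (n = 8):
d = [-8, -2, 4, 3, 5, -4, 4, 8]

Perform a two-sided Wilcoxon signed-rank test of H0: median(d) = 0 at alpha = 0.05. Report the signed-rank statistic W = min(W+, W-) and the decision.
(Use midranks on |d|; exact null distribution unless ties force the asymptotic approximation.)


Step 1: Drop any zero differences (none here) and take |d_i|.
|d| = [8, 2, 4, 3, 5, 4, 4, 8]
Step 2: Midrank |d_i| (ties get averaged ranks).
ranks: |8|->7.5, |2|->1, |4|->4, |3|->2, |5|->6, |4|->4, |4|->4, |8|->7.5
Step 3: Attach original signs; sum ranks with positive sign and with negative sign.
W+ = 4 + 2 + 6 + 4 + 7.5 = 23.5
W- = 7.5 + 1 + 4 = 12.5
(Check: W+ + W- = 36 should equal n(n+1)/2 = 36.)
Step 4: Test statistic W = min(W+, W-) = 12.5.
Step 5: Ties in |d|, so use the tie-corrected normal approximation.
        E[W] = n(n+1)/4 = 8*9/4 = 18.
        Tie groups: |d|=4 (t=3), |d|=8 (t=2); sum(t^3 - t) = 30.
        Var[W] = n(n+1)(2n+1)/24 - sum(t^3-t)/48 = 1224/24 - 30/48 = 50.375.
        z = (W - E[W]) / sqrt(Var[W]) = (12.5 - 18) / 7.0975 = -0.7749.
        Two-sided p = 2*Phi(z) = 0.438389.
Step 6: alpha = 0.05. fail to reject H0.

W+ = 23.5, W- = 12.5, W = min = 12.5, p = 0.438389, fail to reject H0.


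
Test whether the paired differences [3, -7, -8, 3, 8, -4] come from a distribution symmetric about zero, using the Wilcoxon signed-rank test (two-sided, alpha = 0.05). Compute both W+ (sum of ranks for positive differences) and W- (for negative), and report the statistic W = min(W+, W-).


Step 1: Drop any zero differences (none here) and take |d_i|.
|d| = [3, 7, 8, 3, 8, 4]
Step 2: Midrank |d_i| (ties get averaged ranks).
ranks: |3|->1.5, |7|->4, |8|->5.5, |3|->1.5, |8|->5.5, |4|->3
Step 3: Attach original signs; sum ranks with positive sign and with negative sign.
W+ = 1.5 + 1.5 + 5.5 = 8.5
W- = 4 + 5.5 + 3 = 12.5
(Check: W+ + W- = 21 should equal n(n+1)/2 = 21.)
Step 4: Test statistic W = min(W+, W-) = 8.5.
Step 5: Ties in |d|, so use the tie-corrected normal approximation.
        E[W] = n(n+1)/4 = 6*7/4 = 10.5.
        Tie groups: |d|=3 (t=2), |d|=8 (t=2); sum(t^3 - t) = 12.
        Var[W] = n(n+1)(2n+1)/24 - sum(t^3-t)/48 = 546/24 - 12/48 = 22.5.
        z = (W - E[W]) / sqrt(Var[W]) = (8.5 - 10.5) / 4.7434 = -0.4216.
        Two-sided p = 2*Phi(z) = 0.673290.
Step 6: alpha = 0.05. fail to reject H0.

W+ = 8.5, W- = 12.5, W = min = 8.5, p = 0.673290, fail to reject H0.


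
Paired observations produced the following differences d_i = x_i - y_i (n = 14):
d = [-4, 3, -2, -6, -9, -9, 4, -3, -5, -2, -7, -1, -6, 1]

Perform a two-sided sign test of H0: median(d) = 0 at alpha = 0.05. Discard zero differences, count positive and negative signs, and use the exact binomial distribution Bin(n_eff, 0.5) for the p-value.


Step 1: Discard zero differences. Original n = 14; n_eff = number of nonzero differences = 14.
Nonzero differences (with sign): -4, +3, -2, -6, -9, -9, +4, -3, -5, -2, -7, -1, -6, +1
Step 2: Count signs: positive = 3, negative = 11.
Step 3: Under H0: P(positive) = 0.5, so the number of positives S ~ Bin(14, 0.5).
Step 4: Two-sided exact p-value = sum of Bin(14,0.5) probabilities at or below the observed probability = 0.057373.
Step 5: alpha = 0.05. fail to reject H0.

n_eff = 14, pos = 3, neg = 11, p = 0.057373, fail to reject H0.


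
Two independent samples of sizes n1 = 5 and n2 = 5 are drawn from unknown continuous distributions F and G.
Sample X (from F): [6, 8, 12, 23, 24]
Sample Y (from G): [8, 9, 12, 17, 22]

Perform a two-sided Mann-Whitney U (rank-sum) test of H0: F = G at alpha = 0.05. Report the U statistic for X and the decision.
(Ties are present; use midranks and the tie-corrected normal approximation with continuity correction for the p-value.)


Step 1: Combine and sort all 10 observations; assign midranks.
sorted (value, group): (6,X), (8,X), (8,Y), (9,Y), (12,X), (12,Y), (17,Y), (22,Y), (23,X), (24,X)
ranks: 6->1, 8->2.5, 8->2.5, 9->4, 12->5.5, 12->5.5, 17->7, 22->8, 23->9, 24->10
Step 2: Rank sum for X: R1 = 1 + 2.5 + 5.5 + 9 + 10 = 28.
Step 3: U_X = R1 - n1(n1+1)/2 = 28 - 5*6/2 = 28 - 15 = 13.
       U_Y = n1*n2 - U_X = 25 - 13 = 12.
Step 4: Ties are present, so use the tie-corrected normal approximation (with continuity correction) for the p-value.
Step 5: p-value = 1.000000; compare to alpha = 0.05. fail to reject H0.

U_X = 13, p = 1.000000, fail to reject H0 at alpha = 0.05.
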